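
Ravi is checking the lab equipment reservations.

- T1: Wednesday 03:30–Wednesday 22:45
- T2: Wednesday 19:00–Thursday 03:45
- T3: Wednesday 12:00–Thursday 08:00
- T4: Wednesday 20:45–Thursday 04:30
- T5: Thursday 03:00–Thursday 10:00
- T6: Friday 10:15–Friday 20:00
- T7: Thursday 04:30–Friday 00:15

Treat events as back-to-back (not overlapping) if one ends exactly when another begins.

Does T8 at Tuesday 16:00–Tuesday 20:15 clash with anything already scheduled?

T1: starts Wednesday 03:30 at or after T8 ends Tuesday 20:15 → clear.
T3: starts Wednesday 12:00 at or after T8 ends Tuesday 20:15 → clear.
T2: starts Wednesday 19:00 at or after T8 ends Tuesday 20:15 → clear.
T4: starts Wednesday 20:45 at or after T8 ends Tuesday 20:15 → clear.
T5: starts Thursday 03:00 at or after T8 ends Tuesday 20:15 → clear.
T7: starts Thursday 04:30 at or after T8 ends Tuesday 20:15 → clear.
T6: starts Friday 10:15 at or after T8 ends Tuesday 20:15 → clear.

No — it doesn't clash with anything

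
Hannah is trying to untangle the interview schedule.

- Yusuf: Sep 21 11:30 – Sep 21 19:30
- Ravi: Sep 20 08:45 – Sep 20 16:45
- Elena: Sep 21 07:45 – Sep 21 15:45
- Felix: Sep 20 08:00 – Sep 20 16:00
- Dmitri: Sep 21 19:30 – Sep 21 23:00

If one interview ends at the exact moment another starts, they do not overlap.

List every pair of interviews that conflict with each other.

Elena & Yusuf, Felix & Ravi

Sorted by start: Felix, Ravi, Elena, Yusuf, Dmitri.
Ravi starts before Felix ends → Felix and Ravi overlap.
Elena starts after Felix ends; Felix is clear from here.
Elena starts after Ravi ends; Ravi is clear from here.
Yusuf starts before Elena ends → Elena and Yusuf overlap.
Dmitri starts after Elena ends.
Dmitri starts exactly when Yusuf ends (back-to-back, no overlap).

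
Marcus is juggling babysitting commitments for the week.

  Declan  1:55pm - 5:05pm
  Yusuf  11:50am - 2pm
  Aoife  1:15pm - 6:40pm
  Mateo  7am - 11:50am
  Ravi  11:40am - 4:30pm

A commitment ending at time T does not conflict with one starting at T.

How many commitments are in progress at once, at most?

Sweep the timeline, counting +1 at each start and −1 at each end (ends before starts at a tie):
7am start Mateo → 1
11:40am start Ravi → 2
11:50am end Mateo → 1
11:50am start Yusuf → 2
1:15pm start Aoife → 3
1:55pm start Declan → 4
2pm end Yusuf → 3
4:30pm end Ravi → 2
5:05pm end Declan → 1
6:40pm end Aoife → 0
Peak is 4, at 1:55pm (Aoife, Declan, Ravi, Yusuf).

4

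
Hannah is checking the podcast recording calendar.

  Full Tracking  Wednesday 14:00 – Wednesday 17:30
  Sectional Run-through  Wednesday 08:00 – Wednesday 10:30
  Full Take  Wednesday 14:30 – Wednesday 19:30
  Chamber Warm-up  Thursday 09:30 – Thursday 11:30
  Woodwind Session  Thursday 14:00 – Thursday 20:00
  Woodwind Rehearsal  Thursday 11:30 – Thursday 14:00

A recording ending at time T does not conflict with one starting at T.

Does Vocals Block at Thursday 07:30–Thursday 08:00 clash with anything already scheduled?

No — it doesn't clash with anything

Sectional Run-through: ends Wednesday 10:30 at or before Vocals Block starts Thursday 07:30 → clear.
Full Tracking: ends Wednesday 17:30 at or before Vocals Block starts Thursday 07:30 → clear.
Full Take: ends Wednesday 19:30 at or before Vocals Block starts Thursday 07:30 → clear.
Chamber Warm-up: starts Thursday 09:30 at or after Vocals Block ends Thursday 08:00 → clear.
Woodwind Rehearsal: starts Thursday 11:30 at or after Vocals Block ends Thursday 08:00 → clear.
Woodwind Session: starts Thursday 14:00 at or after Vocals Block ends Thursday 08:00 → clear.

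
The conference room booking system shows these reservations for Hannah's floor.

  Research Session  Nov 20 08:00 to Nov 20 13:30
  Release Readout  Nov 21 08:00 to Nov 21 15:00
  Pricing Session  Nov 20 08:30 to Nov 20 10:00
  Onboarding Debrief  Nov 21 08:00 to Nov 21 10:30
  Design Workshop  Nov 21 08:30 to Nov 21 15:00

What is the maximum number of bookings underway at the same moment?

3

Walk through starts and ends in time order (an end at T is processed before a start at T):
Nov 20 08:00 start Research Session → 1
Nov 20 08:30 start Pricing Session → 2
Nov 20 10:00 end Pricing Session → 1
Nov 20 13:30 end Research Session → 0
Nov 21 08:00 start Onboarding Debrief → 1
Nov 21 08:00 start Release Readout → 2
Nov 21 08:30 start Design Workshop → 3
Nov 21 10:30 end Onboarding Debrief → 2
Nov 21 15:00 end Design Workshop → 1
Nov 21 15:00 end Release Readout → 0
Peak is 3, at Nov 21 08:30 (Design Workshop, Onboarding Debrief, Release Readout).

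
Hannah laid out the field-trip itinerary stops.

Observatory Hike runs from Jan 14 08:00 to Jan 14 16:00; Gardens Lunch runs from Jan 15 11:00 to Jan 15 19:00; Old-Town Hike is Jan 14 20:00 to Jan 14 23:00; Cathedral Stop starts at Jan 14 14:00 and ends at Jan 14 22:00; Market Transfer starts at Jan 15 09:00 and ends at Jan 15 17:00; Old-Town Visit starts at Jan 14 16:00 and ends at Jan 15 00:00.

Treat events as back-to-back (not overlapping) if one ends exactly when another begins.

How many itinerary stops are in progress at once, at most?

3

Sort all start/end points and keep a running count:
Jan 14 08:00 start Observatory Hike → 1
Jan 14 14:00 start Cathedral Stop → 2
Jan 14 16:00 end Observatory Hike → 1
Jan 14 16:00 start Old-Town Visit → 2
Jan 14 20:00 start Old-Town Hike → 3
Jan 14 22:00 end Cathedral Stop → 2
Jan 14 23:00 end Old-Town Hike → 1
Jan 15 00:00 end Old-Town Visit → 0
Jan 15 09:00 start Market Transfer → 1
Jan 15 11:00 start Gardens Lunch → 2
Jan 15 17:00 end Market Transfer → 1
Jan 15 19:00 end Gardens Lunch → 0
Peak is 3, at Jan 14 20:00 (Cathedral Stop, Old-Town Hike, Old-Town Visit).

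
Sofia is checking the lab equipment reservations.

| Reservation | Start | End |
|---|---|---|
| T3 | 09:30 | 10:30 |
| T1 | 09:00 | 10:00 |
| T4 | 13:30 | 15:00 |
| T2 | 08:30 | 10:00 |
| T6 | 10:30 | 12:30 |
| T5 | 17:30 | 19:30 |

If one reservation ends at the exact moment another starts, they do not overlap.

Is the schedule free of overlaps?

No

Sorted by start: T2, T1, T3, T6, T4, T5.
T1 starts before T2 ends → T2 and T1 overlap.
That's a conflict, so the schedule is not conflict-free.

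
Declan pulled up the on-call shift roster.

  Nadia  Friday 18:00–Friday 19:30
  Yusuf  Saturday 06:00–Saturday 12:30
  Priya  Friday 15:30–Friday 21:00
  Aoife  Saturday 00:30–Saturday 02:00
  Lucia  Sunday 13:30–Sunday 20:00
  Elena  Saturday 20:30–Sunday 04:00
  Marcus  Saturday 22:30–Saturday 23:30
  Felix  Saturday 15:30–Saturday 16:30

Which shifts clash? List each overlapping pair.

Check each pair: they overlap iff neither finishes before the other starts.
Sorted by start: Priya, Nadia, Aoife, Yusuf, Felix, Elena, Marcus, Lucia.
Nadia starts before Priya ends → Priya and Nadia overlap.
Aoife starts after Priya ends, so nothing later overlaps Priya either.
Aoife starts after Nadia ends, so nothing later overlaps Nadia either.
Yusuf starts after Aoife ends, so nothing later overlaps Aoife either.
Felix starts after Yusuf ends, so nothing later overlaps Yusuf either.
Elena starts after Felix ends, so nothing later overlaps Felix either.
Marcus starts before Elena ends → Elena and Marcus overlap.
Lucia starts after Elena ends.
Lucia starts after Marcus ends.

Elena & Marcus, Nadia & Priya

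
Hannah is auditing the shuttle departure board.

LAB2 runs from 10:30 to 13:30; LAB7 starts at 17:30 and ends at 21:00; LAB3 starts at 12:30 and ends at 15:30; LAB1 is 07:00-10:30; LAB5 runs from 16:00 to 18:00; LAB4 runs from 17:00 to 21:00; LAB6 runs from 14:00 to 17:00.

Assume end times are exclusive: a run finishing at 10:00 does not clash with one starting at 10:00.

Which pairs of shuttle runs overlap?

LAB2 & LAB3, LAB3 & LAB6, LAB4 & LAB5, LAB4 & LAB7, LAB5 & LAB6, LAB5 & LAB7

Sorted by start: LAB1, LAB2, LAB3, LAB6, LAB5, LAB4, LAB7.
LAB2 starts exactly when LAB1 ends (back-to-back, no overlap); LAB1 is clear from here.
LAB3 starts before LAB2 ends → LAB2 and LAB3 overlap.
LAB6 starts after LAB2 ends; LAB2 is clear from here.
LAB6 starts before LAB3 ends → LAB3 and LAB6 overlap.
LAB5 starts after LAB3 ends; LAB3 is clear from here.
LAB5 starts before LAB6 ends → LAB6 and LAB5 overlap.
LAB4 starts exactly when LAB6 ends (back-to-back, no overlap); LAB6 is clear from here.
LAB4 starts before LAB5 ends → LAB5 and LAB4 overlap.
LAB7 starts before LAB5 ends → LAB5 and LAB7 overlap.
LAB7 starts before LAB4 ends → LAB4 and LAB7 overlap.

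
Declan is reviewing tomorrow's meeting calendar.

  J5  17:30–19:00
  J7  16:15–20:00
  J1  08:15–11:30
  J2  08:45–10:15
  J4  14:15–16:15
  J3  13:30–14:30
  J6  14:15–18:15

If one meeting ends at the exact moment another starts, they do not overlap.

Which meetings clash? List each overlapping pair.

J1 & J2, J3 & J4, J3 & J6, J4 & J6, J5 & J6, J5 & J7, J6 & J7

Sorted by start: J1, J2, J3, J4, J6, J7, J5.
J2 starts before J1 ends → J1 and J2 overlap.
J3 starts after J1 ends; J1 is clear from here.
J3 starts after J2 ends; J2 is clear from here.
J4 starts before J3 ends → J3 and J4 overlap.
J6 starts before J3 ends → J3 and J6 overlap.
J7 starts after J3 ends; J3 is clear from here.
J6 starts before J4 ends → J4 and J6 overlap.
J7 starts exactly when J4 ends (back-to-back, no overlap); J4 is clear from here.
J7 starts before J6 ends → J6 and J7 overlap.
J5 starts before J6 ends → J6 and J5 overlap.
J5 starts before J7 ends → J7 and J5 overlap.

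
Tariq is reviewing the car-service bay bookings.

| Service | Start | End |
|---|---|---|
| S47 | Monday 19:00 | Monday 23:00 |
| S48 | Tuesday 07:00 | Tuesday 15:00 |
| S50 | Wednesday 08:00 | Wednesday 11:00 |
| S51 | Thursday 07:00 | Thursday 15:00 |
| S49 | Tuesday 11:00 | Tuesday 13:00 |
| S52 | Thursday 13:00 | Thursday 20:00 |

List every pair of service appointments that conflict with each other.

Sorted by start: S47, S48, S49, S50, S51, S52.
S48 starts after S47 ends, so nothing later overlaps S47 either.
S49 starts before S48 ends → S48 and S49 overlap.
S50 starts after S48 ends, so nothing later overlaps S48 either.
S50 starts after S49 ends, so nothing later overlaps S49 either.
S51 starts after S50 ends, so nothing later overlaps S50 either.
S52 starts before S51 ends → S51 and S52 overlap.

S48 & S49, S51 & S52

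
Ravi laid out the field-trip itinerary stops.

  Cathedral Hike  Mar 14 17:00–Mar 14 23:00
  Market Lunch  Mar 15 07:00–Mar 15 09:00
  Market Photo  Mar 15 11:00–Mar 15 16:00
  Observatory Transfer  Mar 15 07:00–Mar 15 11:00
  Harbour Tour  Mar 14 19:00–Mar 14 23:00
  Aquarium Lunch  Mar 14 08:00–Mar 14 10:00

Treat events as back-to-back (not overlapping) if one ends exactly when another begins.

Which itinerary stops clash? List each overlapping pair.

Cathedral Hike & Harbour Tour, Market Lunch & Observatory Transfer

Two intervals overlap when each starts before the other ends.
Sorted by start: Aquarium Lunch, Cathedral Hike, Harbour Tour, Observatory Transfer, Market Lunch, Market Photo.
Cathedral Hike starts after Aquarium Lunch ends, so nothing later overlaps Aquarium Lunch either.
Harbour Tour starts before Cathedral Hike ends → Cathedral Hike and Harbour Tour overlap.
Observatory Transfer starts after Cathedral Hike ends, so nothing later overlaps Cathedral Hike either.
Observatory Transfer starts after Harbour Tour ends, so nothing later overlaps Harbour Tour either.
Market Lunch starts before Observatory Transfer ends → Observatory Transfer and Market Lunch overlap.
Market Photo starts exactly when Observatory Transfer ends (back-to-back, no overlap).
Market Photo starts after Market Lunch ends.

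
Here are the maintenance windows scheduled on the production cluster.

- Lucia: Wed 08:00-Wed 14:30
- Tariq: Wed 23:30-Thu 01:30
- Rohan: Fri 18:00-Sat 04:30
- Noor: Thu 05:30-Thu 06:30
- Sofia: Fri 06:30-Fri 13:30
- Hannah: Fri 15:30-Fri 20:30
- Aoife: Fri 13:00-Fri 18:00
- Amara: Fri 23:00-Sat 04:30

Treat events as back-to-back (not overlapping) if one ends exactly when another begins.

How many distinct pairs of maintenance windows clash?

Sorted by start: Lucia, Tariq, Noor, Sofia, Aoife, Hannah, Rohan, Amara.
Tariq starts after Lucia ends — done with Lucia.
Noor starts after Tariq ends — done with Tariq.
Sofia starts after Noor ends — done with Noor.
Aoife starts before Sofia ends → Sofia and Aoife overlap.
Hannah starts after Sofia ends — done with Sofia.
Hannah starts before Aoife ends → Aoife and Hannah overlap.
Rohan starts exactly when Aoife ends (back-to-back, no overlap) — done with Aoife.
Rohan starts before Hannah ends → Hannah and Rohan overlap.
Amara starts after Hannah ends.
Amara starts before Rohan ends → Rohan and Amara overlap.
Overlapping pairs: Amara & Rohan, Aoife & Hannah, Aoife & Sofia, Hannah & Rohan — 4 in total.

4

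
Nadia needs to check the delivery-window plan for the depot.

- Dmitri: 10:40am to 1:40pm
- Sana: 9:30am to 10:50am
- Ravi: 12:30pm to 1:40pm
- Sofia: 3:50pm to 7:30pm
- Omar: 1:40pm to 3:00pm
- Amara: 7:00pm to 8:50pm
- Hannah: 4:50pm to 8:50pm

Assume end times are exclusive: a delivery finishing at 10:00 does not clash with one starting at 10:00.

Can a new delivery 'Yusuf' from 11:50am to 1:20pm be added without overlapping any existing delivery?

Sana: ends 10:50am at or before Yusuf starts 11:50am → clear.
Dmitri: starts 10:40am before Yusuf ends 1:20pm, and ends 1:40pm after Yusuf starts 11:50am → overlap.
Ravi: starts 12:30pm before Yusuf ends 1:20pm, and ends 1:40pm after Yusuf starts 11:50am → overlap.
Omar: starts 1:40pm at or after Yusuf ends 1:20pm → clear.
Sofia: starts 3:50pm at or after Yusuf ends 1:20pm → clear.
Hannah: starts 4:50pm at or after Yusuf ends 1:20pm → clear.
Amara: starts 7:00pm at or after Yusuf ends 1:20pm → clear.
Yusuf overlaps Dmitri, Ravi.

No — it overlaps Dmitri, Ravi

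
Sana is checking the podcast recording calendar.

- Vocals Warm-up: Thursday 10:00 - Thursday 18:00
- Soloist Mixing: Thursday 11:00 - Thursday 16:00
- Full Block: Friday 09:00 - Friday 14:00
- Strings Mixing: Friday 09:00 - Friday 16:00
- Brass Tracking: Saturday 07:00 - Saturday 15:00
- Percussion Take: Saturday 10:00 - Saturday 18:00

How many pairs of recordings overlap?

Two intervals overlap when each starts before the other ends.
Sorted by start: Vocals Warm-up, Soloist Mixing, Full Block, Strings Mixing, Brass Tracking, Percussion Take.
Soloist Mixing starts before Vocals Warm-up ends → Vocals Warm-up and Soloist Mixing overlap.
Full Block starts after Vocals Warm-up ends — done with Vocals Warm-up.
Full Block starts after Soloist Mixing ends — done with Soloist Mixing.
Strings Mixing starts before Full Block ends → Full Block and Strings Mixing overlap.
Brass Tracking starts after Full Block ends — done with Full Block.
Brass Tracking starts after Strings Mixing ends — done with Strings Mixing.
Percussion Take starts before Brass Tracking ends → Brass Tracking and Percussion Take overlap.
Overlapping pairs: Brass Tracking & Percussion Take, Full Block & Strings Mixing, Soloist Mixing & Vocals Warm-up — 3 in total.

3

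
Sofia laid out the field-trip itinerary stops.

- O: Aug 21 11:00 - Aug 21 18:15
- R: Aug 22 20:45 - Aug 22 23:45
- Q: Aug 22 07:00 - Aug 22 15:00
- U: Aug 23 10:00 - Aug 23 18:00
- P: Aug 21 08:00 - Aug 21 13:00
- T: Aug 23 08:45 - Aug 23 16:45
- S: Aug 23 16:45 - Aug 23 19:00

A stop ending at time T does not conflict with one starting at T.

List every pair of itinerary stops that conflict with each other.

O & P, S & U, T & U

Sorted by start: P, O, Q, R, T, U, S.
O starts before P ends → P and O overlap.
Q starts after P ends, so P has no further overlaps.
Q starts after O ends, so O has no further overlaps.
R starts after Q ends, so Q has no further overlaps.
T starts after R ends, so R has no further overlaps.
U starts before T ends → T and U overlap.
S starts exactly when T ends (back-to-back, no overlap).
S starts before U ends → U and S overlap.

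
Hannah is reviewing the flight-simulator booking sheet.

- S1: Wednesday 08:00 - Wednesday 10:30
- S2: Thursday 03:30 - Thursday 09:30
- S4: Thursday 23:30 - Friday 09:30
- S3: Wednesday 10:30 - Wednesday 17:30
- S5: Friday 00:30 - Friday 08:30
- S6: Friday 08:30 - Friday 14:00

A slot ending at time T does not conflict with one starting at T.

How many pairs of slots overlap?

Sorted by start: S1, S3, S2, S4, S5, S6.
S3 starts exactly when S1 ends (back-to-back, no overlap), so nothing later overlaps S1 either.
S2 starts after S3 ends, so nothing later overlaps S3 either.
S4 starts after S2 ends, so nothing later overlaps S2 either.
S5 starts before S4 ends → S4 and S5 overlap.
S6 starts before S4 ends → S4 and S6 overlap.
S6 starts exactly when S5 ends (back-to-back, no overlap).
Overlapping pairs: S4 & S5, S4 & S6 — 2 in total.

2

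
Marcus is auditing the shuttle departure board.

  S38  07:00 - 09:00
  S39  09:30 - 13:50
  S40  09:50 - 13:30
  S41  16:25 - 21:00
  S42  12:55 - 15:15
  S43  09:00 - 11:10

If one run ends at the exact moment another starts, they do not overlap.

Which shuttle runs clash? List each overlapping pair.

Check each pair: they overlap iff neither finishes before the other starts.
Sorted by start: S38, S43, S39, S40, S42, S41.
S43 starts exactly when S38 ends (back-to-back, no overlap), so S38 has no further overlaps.
S39 starts before S43 ends → S43 and S39 overlap.
S40 starts before S43 ends → S43 and S40 overlap.
S42 starts after S43 ends, so S43 has no further overlaps.
S40 starts before S39 ends → S39 and S40 overlap.
S42 starts before S39 ends → S39 and S42 overlap.
S41 starts after S39 ends.
S42 starts before S40 ends → S40 and S42 overlap.
S41 starts after S40 ends.
S41 starts after S42 ends.

S39 & S40, S39 & S42, S39 & S43, S40 & S42, S40 & S43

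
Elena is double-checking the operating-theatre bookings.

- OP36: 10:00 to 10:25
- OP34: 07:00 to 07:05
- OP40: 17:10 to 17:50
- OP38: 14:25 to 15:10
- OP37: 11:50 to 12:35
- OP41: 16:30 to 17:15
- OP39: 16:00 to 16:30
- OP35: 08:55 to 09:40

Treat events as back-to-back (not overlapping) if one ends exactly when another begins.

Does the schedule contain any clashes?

Yes

Two intervals overlap when each starts before the other ends.
Sorted by start: OP34, OP35, OP36, OP37, OP38, OP39, OP41, OP40.
OP35 starts after OP34 ends, so nothing later overlaps OP34 either.
OP36 starts after OP35 ends, so nothing later overlaps OP35 either.
OP37 starts after OP36 ends, so nothing later overlaps OP36 either.
OP38 starts after OP37 ends, so nothing later overlaps OP37 either.
OP39 starts after OP38 ends, so nothing later overlaps OP38 either.
OP41 starts exactly when OP39 ends (back-to-back, no overlap), so nothing later overlaps OP39 either.
OP40 starts before OP41 ends → OP41 and OP40 overlap.
That's a conflict, so the schedule is not conflict-free.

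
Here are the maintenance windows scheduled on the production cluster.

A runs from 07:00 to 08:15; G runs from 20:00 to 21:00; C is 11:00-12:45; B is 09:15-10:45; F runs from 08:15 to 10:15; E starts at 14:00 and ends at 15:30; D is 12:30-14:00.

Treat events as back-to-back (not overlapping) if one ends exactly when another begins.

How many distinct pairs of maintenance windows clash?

2

Sorted by start: A, F, B, C, D, E, G.
F starts exactly when A ends (back-to-back, no overlap), so nothing later overlaps A either.
B starts before F ends → F and B overlap.
C starts after F ends, so nothing later overlaps F either.
C starts after B ends, so nothing later overlaps B either.
D starts before C ends → C and D overlap.
E starts after C ends, so nothing later overlaps C either.
E starts exactly when D ends (back-to-back, no overlap), so nothing later overlaps D either.
G starts after E ends.
Overlapping pairs: B & F, C & D — 2 in total.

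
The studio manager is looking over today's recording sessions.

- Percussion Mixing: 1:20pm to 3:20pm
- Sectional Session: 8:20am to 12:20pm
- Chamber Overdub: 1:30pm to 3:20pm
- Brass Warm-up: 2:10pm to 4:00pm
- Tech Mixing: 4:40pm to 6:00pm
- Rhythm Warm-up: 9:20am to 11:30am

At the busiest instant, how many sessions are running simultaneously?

Sweep the timeline, counting +1 at each start and −1 at each end (ends before starts at a tie):
8:20am start Sectional Session → 1
9:20am start Rhythm Warm-up → 2
11:30am end Rhythm Warm-up → 1
12:20pm end Sectional Session → 0
1:20pm start Percussion Mixing → 1
1:30pm start Chamber Overdub → 2
2:10pm start Brass Warm-up → 3
3:20pm end Chamber Overdub → 2
3:20pm end Percussion Mixing → 1
4:00pm end Brass Warm-up → 0
4:40pm start Tech Mixing → 1
6:00pm end Tech Mixing → 0
Peak is 3, at 2:10pm (Brass Warm-up, Chamber Overdub, Percussion Mixing).

3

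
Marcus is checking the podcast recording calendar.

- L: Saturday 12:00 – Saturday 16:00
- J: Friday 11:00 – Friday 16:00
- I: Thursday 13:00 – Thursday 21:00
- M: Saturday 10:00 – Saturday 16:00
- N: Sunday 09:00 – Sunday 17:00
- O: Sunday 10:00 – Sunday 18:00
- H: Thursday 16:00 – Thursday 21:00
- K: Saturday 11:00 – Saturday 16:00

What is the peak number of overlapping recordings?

Sort all start/end points and keep a running count:
Thursday 13:00 start I → 1
Thursday 16:00 start H → 2
Thursday 21:00 end H → 1
Thursday 21:00 end I → 0
Friday 11:00 start J → 1
Friday 16:00 end J → 0
Saturday 10:00 start M → 1
Saturday 11:00 start K → 2
Saturday 12:00 start L → 3
Saturday 16:00 end K → 2
Saturday 16:00 end L → 1
Saturday 16:00 end M → 0
Sunday 09:00 start N → 1
Sunday 10:00 start O → 2
Sunday 17:00 end N → 1
Sunday 18:00 end O → 0
Peak is 3, at Saturday 12:00 (K, L, M).

3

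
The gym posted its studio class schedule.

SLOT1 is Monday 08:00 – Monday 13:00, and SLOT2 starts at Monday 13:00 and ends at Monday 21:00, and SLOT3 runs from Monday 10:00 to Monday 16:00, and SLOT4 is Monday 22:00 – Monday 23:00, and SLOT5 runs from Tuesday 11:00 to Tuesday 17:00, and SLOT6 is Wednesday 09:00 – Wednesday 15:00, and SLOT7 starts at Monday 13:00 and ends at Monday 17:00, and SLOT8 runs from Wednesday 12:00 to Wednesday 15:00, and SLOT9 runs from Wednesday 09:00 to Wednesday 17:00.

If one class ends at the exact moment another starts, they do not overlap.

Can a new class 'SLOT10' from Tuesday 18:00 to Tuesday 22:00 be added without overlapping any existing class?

Yes — the slot is free

SLOT1: ends Monday 13:00 at or before SLOT10 starts Tuesday 18:00 → clear.
SLOT3: ends Monday 16:00 at or before SLOT10 starts Tuesday 18:00 → clear.
SLOT2: ends Monday 21:00 at or before SLOT10 starts Tuesday 18:00 → clear.
SLOT7: ends Monday 17:00 at or before SLOT10 starts Tuesday 18:00 → clear.
SLOT4: ends Monday 23:00 at or before SLOT10 starts Tuesday 18:00 → clear.
SLOT5: ends Tuesday 17:00 at or before SLOT10 starts Tuesday 18:00 → clear.
SLOT6: starts Wednesday 09:00 at or after SLOT10 ends Tuesday 22:00 → clear.
SLOT9: starts Wednesday 09:00 at or after SLOT10 ends Tuesday 22:00 → clear.
SLOT8: starts Wednesday 12:00 at or after SLOT10 ends Tuesday 22:00 → clear.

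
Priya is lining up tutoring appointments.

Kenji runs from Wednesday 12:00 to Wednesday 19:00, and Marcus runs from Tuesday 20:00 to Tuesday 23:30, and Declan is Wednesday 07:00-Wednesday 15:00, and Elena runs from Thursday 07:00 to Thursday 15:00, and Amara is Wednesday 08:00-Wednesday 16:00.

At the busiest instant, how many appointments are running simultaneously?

Sweep the timeline, counting +1 at each start and −1 at each end (ends before starts at a tie):
Tuesday 20:00 start Marcus → 1
Tuesday 23:30 end Marcus → 0
Wednesday 07:00 start Declan → 1
Wednesday 08:00 start Amara → 2
Wednesday 12:00 start Kenji → 3
Wednesday 15:00 end Declan → 2
Wednesday 16:00 end Amara → 1
Wednesday 19:00 end Kenji → 0
Thursday 07:00 start Elena → 1
Thursday 15:00 end Elena → 0
Peak is 3, at Wednesday 12:00 (Amara, Declan, Kenji).

3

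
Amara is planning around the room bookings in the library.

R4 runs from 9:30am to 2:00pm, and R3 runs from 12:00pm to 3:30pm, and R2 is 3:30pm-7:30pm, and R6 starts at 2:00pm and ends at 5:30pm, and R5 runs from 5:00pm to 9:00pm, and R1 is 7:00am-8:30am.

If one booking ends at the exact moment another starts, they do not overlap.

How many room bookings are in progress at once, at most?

Walk through starts and ends in time order (an end at T is processed before a start at T):
7:00am start R1 → 1
8:30am end R1 → 0
9:30am start R4 → 1
12:00pm start R3 → 2
2:00pm end R4 → 1
2:00pm start R6 → 2
3:30pm end R3 → 1
3:30pm start R2 → 2
5:00pm start R5 → 3
5:30pm end R6 → 2
7:30pm end R2 → 1
9:00pm end R5 → 0
Peak is 3, at 5:00pm (R2, R5, R6).

3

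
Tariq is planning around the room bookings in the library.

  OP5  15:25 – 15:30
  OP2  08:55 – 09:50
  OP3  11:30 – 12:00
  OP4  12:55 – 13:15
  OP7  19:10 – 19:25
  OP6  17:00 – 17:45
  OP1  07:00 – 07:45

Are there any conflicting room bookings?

No

Sorted by start: OP1, OP2, OP3, OP4, OP5, OP6, OP7.
OP2 starts after OP1 ends — done with OP1.
OP3 starts after OP2 ends — done with OP2.
OP4 starts after OP3 ends — done with OP3.
OP5 starts after OP4 ends — done with OP4.
OP6 starts after OP5 ends — done with OP5.
OP7 starts after OP6 ends.
Every pair is clear; the schedule has no overlaps.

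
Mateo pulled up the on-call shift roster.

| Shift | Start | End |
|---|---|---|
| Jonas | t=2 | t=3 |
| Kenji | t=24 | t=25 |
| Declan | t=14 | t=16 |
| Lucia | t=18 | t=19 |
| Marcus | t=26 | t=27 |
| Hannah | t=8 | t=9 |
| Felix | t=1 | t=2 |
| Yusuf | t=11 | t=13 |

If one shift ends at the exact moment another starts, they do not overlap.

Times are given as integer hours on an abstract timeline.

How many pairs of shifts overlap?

Check each pair: they overlap iff neither finishes before the other starts.
Sorted by start: Felix, Jonas, Hannah, Yusuf, Declan, Lucia, Kenji, Marcus.
Jonas starts exactly when Felix ends (back-to-back, no overlap); Felix is clear from here.
Hannah starts after Jonas ends; Jonas is clear from here.
Yusuf starts after Hannah ends; Hannah is clear from here.
Declan starts after Yusuf ends; Yusuf is clear from here.
Lucia starts after Declan ends; Declan is clear from here.
Kenji starts after Lucia ends; Lucia is clear from here.
Marcus starts after Kenji ends.
No pair overlaps.

0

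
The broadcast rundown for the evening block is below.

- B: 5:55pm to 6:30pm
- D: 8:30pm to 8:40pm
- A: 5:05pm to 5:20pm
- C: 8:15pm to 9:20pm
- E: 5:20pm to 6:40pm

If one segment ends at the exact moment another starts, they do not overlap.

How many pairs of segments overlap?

2

Two intervals overlap when each starts before the other ends.
Sorted by start: A, E, B, C, D.
E starts exactly when A ends (back-to-back, no overlap), so nothing later overlaps A either.
B starts before E ends → E and B overlap.
C starts after E ends, so nothing later overlaps E either.
C starts after B ends, so nothing later overlaps B either.
D starts before C ends → C and D overlap.
Overlapping pairs: B & E, C & D — 2 in total.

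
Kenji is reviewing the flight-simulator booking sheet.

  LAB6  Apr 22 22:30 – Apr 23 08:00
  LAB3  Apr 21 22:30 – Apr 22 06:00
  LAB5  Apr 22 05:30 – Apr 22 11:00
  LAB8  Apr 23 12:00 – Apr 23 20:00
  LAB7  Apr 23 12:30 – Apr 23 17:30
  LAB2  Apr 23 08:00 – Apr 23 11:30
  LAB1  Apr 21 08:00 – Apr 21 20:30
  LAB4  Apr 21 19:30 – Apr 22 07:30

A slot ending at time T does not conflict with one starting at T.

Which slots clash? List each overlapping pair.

Sorted by start: LAB1, LAB4, LAB3, LAB5, LAB6, LAB2, LAB8, LAB7.
LAB4 starts before LAB1 ends → LAB1 and LAB4 overlap.
LAB3 starts after LAB1 ends, so LAB1 has no further overlaps.
LAB3 starts before LAB4 ends → LAB4 and LAB3 overlap.
LAB5 starts before LAB4 ends → LAB4 and LAB5 overlap.
LAB6 starts after LAB4 ends, so LAB4 has no further overlaps.
LAB5 starts before LAB3 ends → LAB3 and LAB5 overlap.
LAB6 starts after LAB3 ends, so LAB3 has no further overlaps.
LAB6 starts after LAB5 ends, so LAB5 has no further overlaps.
LAB2 starts exactly when LAB6 ends (back-to-back, no overlap), so LAB6 has no further overlaps.
LAB8 starts after LAB2 ends, so LAB2 has no further overlaps.
LAB7 starts before LAB8 ends → LAB8 and LAB7 overlap.

LAB1 & LAB4, LAB3 & LAB4, LAB3 & LAB5, LAB4 & LAB5, LAB7 & LAB8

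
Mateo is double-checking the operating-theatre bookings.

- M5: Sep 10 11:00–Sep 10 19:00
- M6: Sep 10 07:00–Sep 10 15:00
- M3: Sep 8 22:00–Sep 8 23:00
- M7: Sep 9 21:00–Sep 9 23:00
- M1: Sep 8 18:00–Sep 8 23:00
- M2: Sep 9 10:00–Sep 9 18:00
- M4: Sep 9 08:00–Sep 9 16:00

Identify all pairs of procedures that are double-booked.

M1 & M3, M2 & M4, M5 & M6

Sorted by start: M1, M3, M4, M2, M7, M6, M5.
M3 starts before M1 ends → M1 and M3 overlap.
M4 starts after M1 ends; M1 is clear from here.
M4 starts after M3 ends; M3 is clear from here.
M2 starts before M4 ends → M4 and M2 overlap.
M7 starts after M4 ends; M4 is clear from here.
M7 starts after M2 ends; M2 is clear from here.
M6 starts after M7 ends; M7 is clear from here.
M5 starts before M6 ends → M6 and M5 overlap.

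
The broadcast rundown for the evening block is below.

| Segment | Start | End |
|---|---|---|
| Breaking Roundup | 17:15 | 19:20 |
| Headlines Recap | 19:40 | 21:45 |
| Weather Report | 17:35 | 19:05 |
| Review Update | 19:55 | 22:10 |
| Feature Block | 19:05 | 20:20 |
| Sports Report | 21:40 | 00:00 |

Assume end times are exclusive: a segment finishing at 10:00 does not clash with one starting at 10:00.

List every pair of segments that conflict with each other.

Check each pair: they overlap iff neither finishes before the other starts.
Sorted by start: Breaking Roundup, Weather Report, Feature Block, Headlines Recap, Review Update, Sports Report.
Weather Report starts before Breaking Roundup ends → Breaking Roundup and Weather Report overlap.
Feature Block starts before Breaking Roundup ends → Breaking Roundup and Feature Block overlap.
Headlines Recap starts after Breaking Roundup ends — done with Breaking Roundup.
Feature Block starts exactly when Weather Report ends (back-to-back, no overlap) — done with Weather Report.
Headlines Recap starts before Feature Block ends → Feature Block and Headlines Recap overlap.
Review Update starts before Feature Block ends → Feature Block and Review Update overlap.
Sports Report starts after Feature Block ends.
Review Update starts before Headlines Recap ends → Headlines Recap and Review Update overlap.
Sports Report starts before Headlines Recap ends → Headlines Recap and Sports Report overlap.
Sports Report starts before Review Update ends → Review Update and Sports Report overlap.

Breaking Roundup & Feature Block, Breaking Roundup & Weather Report, Feature Block & Headlines Recap, Feature Block & Review Update, Headlines Recap & Review Update, Headlines Recap & Sports Report, Review Update & Sports Report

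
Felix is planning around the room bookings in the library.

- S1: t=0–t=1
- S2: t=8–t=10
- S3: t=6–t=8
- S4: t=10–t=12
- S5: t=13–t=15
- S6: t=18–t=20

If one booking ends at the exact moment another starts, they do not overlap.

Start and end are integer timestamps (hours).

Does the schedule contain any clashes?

No

Sorted by start: S1, S3, S2, S4, S5, S6.
S3 starts after S1 ends; S1 is clear from here.
S2 starts exactly when S3 ends (back-to-back, no overlap); S3 is clear from here.
S4 starts exactly when S2 ends (back-to-back, no overlap); S2 is clear from here.
S5 starts after S4 ends; S4 is clear from here.
S6 starts after S5 ends.
Every pair is clear; the schedule has no overlaps.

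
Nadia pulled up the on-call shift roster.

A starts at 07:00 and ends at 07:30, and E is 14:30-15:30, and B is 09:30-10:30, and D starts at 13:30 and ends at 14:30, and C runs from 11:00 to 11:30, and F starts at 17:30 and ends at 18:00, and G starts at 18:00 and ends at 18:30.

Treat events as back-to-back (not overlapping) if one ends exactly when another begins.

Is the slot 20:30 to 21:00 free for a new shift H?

Yes — the slot is free

A: ends 07:30 at or before H starts 20:30 → clear.
B: ends 10:30 at or before H starts 20:30 → clear.
C: ends 11:30 at or before H starts 20:30 → clear.
D: ends 14:30 at or before H starts 20:30 → clear.
E: ends 15:30 at or before H starts 20:30 → clear.
F: ends 18:00 at or before H starts 20:30 → clear.
G: ends 18:30 at or before H starts 20:30 → clear.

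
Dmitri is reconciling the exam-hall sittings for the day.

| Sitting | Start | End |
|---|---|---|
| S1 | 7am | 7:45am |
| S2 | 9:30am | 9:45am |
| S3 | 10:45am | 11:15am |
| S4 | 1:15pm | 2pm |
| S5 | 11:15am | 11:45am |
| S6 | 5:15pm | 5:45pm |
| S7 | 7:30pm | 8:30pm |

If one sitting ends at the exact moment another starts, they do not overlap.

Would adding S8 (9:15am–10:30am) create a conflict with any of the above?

S1: ends 7:45am at or before S8 starts 9:15am → clear.
S2: starts 9:30am before S8 ends 10:30am, and ends 9:45am after S8 starts 9:15am → overlap.
S3: starts 10:45am at or after S8 ends 10:30am → clear.
S5: starts 11:15am at or after S8 ends 10:30am → clear.
S4: starts 1:15pm at or after S8 ends 10:30am → clear.
S6: starts 5:15pm at or after S8 ends 10:30am → clear.
S7: starts 7:30pm at or after S8 ends 10:30am → clear.
S8 overlaps S2.

Yes — it overlaps S2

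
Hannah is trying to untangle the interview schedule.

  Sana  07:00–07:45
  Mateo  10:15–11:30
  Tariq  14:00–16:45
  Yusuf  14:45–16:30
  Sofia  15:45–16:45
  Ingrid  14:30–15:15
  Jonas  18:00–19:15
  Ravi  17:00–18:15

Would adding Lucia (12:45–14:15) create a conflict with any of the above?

Yes — it overlaps Tariq

Sana: ends 07:45 at or before Lucia starts 12:45 → clear.
Mateo: ends 11:30 at or before Lucia starts 12:45 → clear.
Tariq: starts 14:00 before Lucia ends 14:15, and ends 16:45 after Lucia starts 12:45 → overlap.
Ingrid: starts 14:30 at or after Lucia ends 14:15 → clear.
Yusuf: starts 14:45 at or after Lucia ends 14:15 → clear.
Sofia: starts 15:45 at or after Lucia ends 14:15 → clear.
Ravi: starts 17:00 at or after Lucia ends 14:15 → clear.
Jonas: starts 18:00 at or after Lucia ends 14:15 → clear.
Lucia overlaps Tariq.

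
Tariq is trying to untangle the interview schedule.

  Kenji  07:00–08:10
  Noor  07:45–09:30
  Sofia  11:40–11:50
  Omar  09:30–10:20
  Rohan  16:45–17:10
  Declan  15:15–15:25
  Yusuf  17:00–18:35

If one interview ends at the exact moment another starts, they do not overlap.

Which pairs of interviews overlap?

Sorted by start: Kenji, Noor, Omar, Sofia, Declan, Rohan, Yusuf.
Noor starts before Kenji ends → Kenji and Noor overlap.
Omar starts after Kenji ends, so Kenji has no further overlaps.
Omar starts exactly when Noor ends (back-to-back, no overlap), so Noor has no further overlaps.
Sofia starts after Omar ends, so Omar has no further overlaps.
Declan starts after Sofia ends, so Sofia has no further overlaps.
Rohan starts after Declan ends, so Declan has no further overlaps.
Yusuf starts before Rohan ends → Rohan and Yusuf overlap.

Kenji & Noor, Rohan & Yusuf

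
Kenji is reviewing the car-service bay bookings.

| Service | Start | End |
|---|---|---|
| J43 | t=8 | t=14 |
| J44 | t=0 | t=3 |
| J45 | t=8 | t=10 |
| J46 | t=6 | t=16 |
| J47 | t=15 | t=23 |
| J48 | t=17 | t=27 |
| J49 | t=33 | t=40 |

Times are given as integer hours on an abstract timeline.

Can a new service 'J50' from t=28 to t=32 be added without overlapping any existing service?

J44: ends t=3 at or before J50 starts t=28 → clear.
J46: ends t=16 at or before J50 starts t=28 → clear.
J43: ends t=14 at or before J50 starts t=28 → clear.
J45: ends t=10 at or before J50 starts t=28 → clear.
J47: ends t=23 at or before J50 starts t=28 → clear.
J48: ends t=27 at or before J50 starts t=28 → clear.
J49: starts t=33 at or after J50 ends t=32 → clear.

Yes — the slot is free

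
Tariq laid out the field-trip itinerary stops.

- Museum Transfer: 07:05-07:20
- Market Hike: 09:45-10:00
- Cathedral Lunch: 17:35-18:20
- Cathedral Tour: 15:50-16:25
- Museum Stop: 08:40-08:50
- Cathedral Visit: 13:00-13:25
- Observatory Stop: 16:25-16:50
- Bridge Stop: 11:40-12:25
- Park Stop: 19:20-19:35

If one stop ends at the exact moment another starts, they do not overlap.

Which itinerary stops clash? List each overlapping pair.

none

Two intervals overlap when each starts before the other ends.
Sorted by start: Museum Transfer, Museum Stop, Market Hike, Bridge Stop, Cathedral Visit, Cathedral Tour, Observatory Stop, Cathedral Lunch, Park Stop.
Museum Stop starts after Museum Transfer ends — done with Museum Transfer.
Market Hike starts after Museum Stop ends — done with Museum Stop.
Bridge Stop starts after Market Hike ends — done with Market Hike.
Cathedral Visit starts after Bridge Stop ends — done with Bridge Stop.
Cathedral Tour starts after Cathedral Visit ends — done with Cathedral Visit.
Observatory Stop starts exactly when Cathedral Tour ends (back-to-back, no overlap) — done with Cathedral Tour.
Cathedral Lunch starts after Observatory Stop ends — done with Observatory Stop.
Park Stop starts after Cathedral Lunch ends.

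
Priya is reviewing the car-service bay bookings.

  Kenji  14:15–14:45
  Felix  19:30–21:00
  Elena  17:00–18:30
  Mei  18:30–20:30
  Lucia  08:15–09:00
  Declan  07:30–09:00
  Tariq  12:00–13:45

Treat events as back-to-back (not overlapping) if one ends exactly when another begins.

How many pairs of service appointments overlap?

2

Check each pair: they overlap iff neither finishes before the other starts.
Sorted by start: Declan, Lucia, Tariq, Kenji, Elena, Mei, Felix.
Lucia starts before Declan ends → Declan and Lucia overlap.
Tariq starts after Declan ends; Declan is clear from here.
Tariq starts after Lucia ends; Lucia is clear from here.
Kenji starts after Tariq ends; Tariq is clear from here.
Elena starts after Kenji ends; Kenji is clear from here.
Mei starts exactly when Elena ends (back-to-back, no overlap); Elena is clear from here.
Felix starts before Mei ends → Mei and Felix overlap.
Overlapping pairs: Declan & Lucia, Felix & Mei — 2 in total.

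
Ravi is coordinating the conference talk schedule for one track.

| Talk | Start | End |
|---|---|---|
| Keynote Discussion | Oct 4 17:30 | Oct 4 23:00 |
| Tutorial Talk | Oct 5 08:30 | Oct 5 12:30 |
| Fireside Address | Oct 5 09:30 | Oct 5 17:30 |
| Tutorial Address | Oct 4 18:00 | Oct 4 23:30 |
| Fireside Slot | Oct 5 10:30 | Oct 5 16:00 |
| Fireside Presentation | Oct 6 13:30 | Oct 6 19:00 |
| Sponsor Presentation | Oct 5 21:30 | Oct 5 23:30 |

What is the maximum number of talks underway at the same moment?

3

Sort all start/end points and keep a running count:
Oct 4 17:30 start Keynote Discussion → 1
Oct 4 18:00 start Tutorial Address → 2
Oct 4 23:00 end Keynote Discussion → 1
Oct 4 23:30 end Tutorial Address → 0
Oct 5 08:30 start Tutorial Talk → 1
Oct 5 09:30 start Fireside Address → 2
Oct 5 10:30 start Fireside Slot → 3
Oct 5 12:30 end Tutorial Talk → 2
Oct 5 16:00 end Fireside Slot → 1
Oct 5 17:30 end Fireside Address → 0
Oct 5 21:30 start Sponsor Presentation → 1
Oct 5 23:30 end Sponsor Presentation → 0
Oct 6 13:30 start Fireside Presentation → 1
Oct 6 19:00 end Fireside Presentation → 0
Peak is 3, at Oct 5 10:30 (Fireside Address, Fireside Slot, Tutorial Talk).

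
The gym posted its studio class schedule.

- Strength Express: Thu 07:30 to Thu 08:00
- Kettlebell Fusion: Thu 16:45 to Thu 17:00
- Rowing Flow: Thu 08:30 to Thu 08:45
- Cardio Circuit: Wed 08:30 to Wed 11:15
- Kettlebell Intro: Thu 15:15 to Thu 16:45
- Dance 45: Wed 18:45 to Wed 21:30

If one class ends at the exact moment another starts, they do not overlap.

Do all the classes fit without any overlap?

Sorted by start: Cardio Circuit, Dance 45, Strength Express, Rowing Flow, Kettlebell Intro, Kettlebell Fusion.
Dance 45 starts after Cardio Circuit ends, so Cardio Circuit has no further overlaps.
Strength Express starts after Dance 45 ends, so Dance 45 has no further overlaps.
Rowing Flow starts after Strength Express ends, so Strength Express has no further overlaps.
Kettlebell Intro starts after Rowing Flow ends, so Rowing Flow has no further overlaps.
Kettlebell Fusion starts exactly when Kettlebell Intro ends (back-to-back, no overlap).
Every pair is clear; the schedule has no overlaps.

Yes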